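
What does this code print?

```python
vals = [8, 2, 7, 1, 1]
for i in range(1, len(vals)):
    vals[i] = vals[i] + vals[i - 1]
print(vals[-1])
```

19

i=1: vals[1] = 2+8 = 10 → [8, 10, 7, 1, 1]
i=2: vals[2] = 7+10 = 17 → [8, 10, 17, 1, 1]
i=3: vals[3] = 1+17 = 18 → [8, 10, 17, 18, 1]
i=4: vals[4] = 1+18 = 19 → [8, 10, 17, 18, 19]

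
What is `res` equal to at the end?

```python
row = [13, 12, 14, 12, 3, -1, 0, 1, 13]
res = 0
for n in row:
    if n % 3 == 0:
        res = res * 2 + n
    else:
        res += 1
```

178

n=13: not %3==0, res = 0+1 = 1
n=12: %3==0, res = 1*2+12 = 14
n=14: not %3==0, res = 14+1 = 15
n=12: %3==0, res = 15*2+12 = 42
n=3: %3==0, res = 42*2+3 = 87
n=-1: not %3==0, res = 87+1 = 88
n=0: %3==0, res = 88*2+0 = 176
n=1: not %3==0, res = 176+1 = 177
n=13: not %3==0, res = 177+1 = 178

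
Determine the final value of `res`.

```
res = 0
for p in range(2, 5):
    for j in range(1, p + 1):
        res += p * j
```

p=2,j=1: res = 0+2 = 2
p=2,j=2: res = 2+4 = 6
p=3,j=1: res = 6+3 = 9
p=3,j=2: res = 9+6 = 15
p=3,j=3: res = 15+9 = 24
p=4,j=1: res = 24+4 = 28
p=4,j=2: res = 28+8 = 36
p=4,j=3: res = 36+12 = 48
p=4,j=4: res = 48+16 = 64

64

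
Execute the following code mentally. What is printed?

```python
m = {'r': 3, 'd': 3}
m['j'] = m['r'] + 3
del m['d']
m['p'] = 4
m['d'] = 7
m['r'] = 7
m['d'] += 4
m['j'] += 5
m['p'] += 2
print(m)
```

m['j'] = m['r']+3 = 6 → {'r': 3, 'd': 3, 'j': 6}
del 'd' → {'r': 3, 'j': 6}
m['p'] = 4 → {'r': 3, 'j': 6, 'p': 4}
m['d'] = 7 → {'r': 3, 'j': 6, 'p': 4, 'd': 7}
m['r'] = 7 → {'r': 7, 'j': 6, 'p': 4, 'd': 7}
m['d'] = 7+4 = 11 → {'r': 7, 'j': 6, 'p': 4, 'd': 11}
m['j'] = 6+5 = 11 → {'r': 7, 'j': 11, 'p': 4, 'd': 11}
m['p'] = 4+2 = 6 → {'r': 7, 'j': 11, 'p': 6, 'd': 11}

{'r': 7, 'j': 11, 'p': 6, 'd': 11}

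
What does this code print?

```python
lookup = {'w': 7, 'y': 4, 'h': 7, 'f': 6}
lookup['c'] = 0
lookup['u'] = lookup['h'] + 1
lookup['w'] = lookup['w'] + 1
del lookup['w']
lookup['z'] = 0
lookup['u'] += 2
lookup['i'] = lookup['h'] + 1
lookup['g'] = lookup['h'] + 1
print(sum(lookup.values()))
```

43

lookup['c'] = 0 → {'w': 7, 'y': 4, 'h': 7, 'f': 6, 'c': 0}
lookup['u'] = lookup['h']+1 = 8 → {'w': 7, 'y': 4, 'h': 7, 'f': 6, 'c': 0, 'u': 8}
lookup['w'] = lookup['w']+1 = 8 → {'w': 8, 'y': 4, 'h': 7, 'f': 6, 'c': 0, 'u': 8}
del 'w' → {'y': 4, 'h': 7, 'f': 6, 'c': 0, 'u': 8}
lookup['z'] = 0 → {'y': 4, 'h': 7, 'f': 6, 'c': 0, 'u': 8, 'z': 0}
lookup['u'] = 8+2 = 10 → {'y': 4, 'h': 7, 'f': 6, 'c': 0, 'u': 10, 'z': 0}
lookup['i'] = lookup['h']+1 = 8 → {'y': 4, 'h': 7, 'f': 6, 'c': 0, 'u': 10, 'z': 0, 'i': 8}
lookup['g'] = lookup['h']+1 = 8 → {'y': 4, 'h': 7, 'f': 6, 'c': 0, 'u': 10, 'z': 0, 'i': 8, 'g': 8}
sum of values = 43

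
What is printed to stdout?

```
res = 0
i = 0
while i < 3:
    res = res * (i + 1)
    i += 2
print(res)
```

0

i=0: res = 0*1 = 0
i=2: res = 0*3 = 0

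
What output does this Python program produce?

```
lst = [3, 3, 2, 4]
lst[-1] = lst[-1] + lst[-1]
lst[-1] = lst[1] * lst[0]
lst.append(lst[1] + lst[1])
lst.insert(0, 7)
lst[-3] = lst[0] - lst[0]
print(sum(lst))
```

lst[-1] = lst[-1]+lst[-1] = 4+4 = 8 → [3, 3, 2, 8]
lst[-1] = lst[1]*lst[0] = 3*3 = 9 → [3, 3, 2, 9]
append lst[1]+lst[1] = 3+3 = 6 → [3, 3, 2, 9, 6]
insert 7 at 0 → [7, 3, 3, 2, 9, 6]
lst[-3] = lst[0]-lst[0] = 7-7 = 0 → [7, 3, 3, 0, 9, 6]
sum = 28

28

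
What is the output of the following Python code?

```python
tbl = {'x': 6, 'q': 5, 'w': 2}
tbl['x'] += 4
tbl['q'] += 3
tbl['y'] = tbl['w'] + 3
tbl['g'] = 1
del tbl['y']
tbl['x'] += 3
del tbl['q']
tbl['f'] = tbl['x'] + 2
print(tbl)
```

tbl['x'] = 6+4 = 10 → {'x': 10, 'q': 5, 'w': 2}
tbl['q'] = 5+3 = 8 → {'x': 10, 'q': 8, 'w': 2}
tbl['y'] = tbl['w']+3 = 5 → {'x': 10, 'q': 8, 'w': 2, 'y': 5}
tbl['g'] = 1 → {'x': 10, 'q': 8, 'w': 2, 'y': 5, 'g': 1}
del 'y' → {'x': 10, 'q': 8, 'w': 2, 'g': 1}
tbl['x'] = 10+3 = 13 → {'x': 13, 'q': 8, 'w': 2, 'g': 1}
del 'q' → {'x': 13, 'w': 2, 'g': 1}
tbl['f'] = tbl['x']+2 = 15 → {'x': 13, 'w': 2, 'g': 1, 'f': 15}

{'x': 13, 'w': 2, 'g': 1, 'f': 15}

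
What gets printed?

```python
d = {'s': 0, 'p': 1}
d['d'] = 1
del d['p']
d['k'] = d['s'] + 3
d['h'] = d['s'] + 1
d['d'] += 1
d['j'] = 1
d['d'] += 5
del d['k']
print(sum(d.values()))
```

9

d['d'] = 1 → {'s': 0, 'p': 1, 'd': 1}
del 'p' → {'s': 0, 'd': 1}
d['k'] = d['s']+3 = 3 → {'s': 0, 'd': 1, 'k': 3}
d['h'] = d['s']+1 = 1 → {'s': 0, 'd': 1, 'k': 3, 'h': 1}
d['d'] = 1+1 = 2 → {'s': 0, 'd': 2, 'k': 3, 'h': 1}
d['j'] = 1 → {'s': 0, 'd': 2, 'k': 3, 'h': 1, 'j': 1}
d['d'] = 2+5 = 7 → {'s': 0, 'd': 7, 'k': 3, 'h': 1, 'j': 1}
del 'k' → {'s': 0, 'd': 7, 'h': 1, 'j': 1}
sum of values = 9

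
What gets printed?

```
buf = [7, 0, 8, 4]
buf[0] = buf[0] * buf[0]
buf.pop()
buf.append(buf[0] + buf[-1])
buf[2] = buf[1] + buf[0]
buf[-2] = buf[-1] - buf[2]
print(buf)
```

buf[0] = buf[0]*buf[0] = 7*7 = 49 → [49, 0, 8, 4]
pop() removes 4 → [49, 0, 8]
append buf[0]+buf[-1] = 49+8 = 57 → [49, 0, 8, 57]
buf[2] = buf[1]+buf[0] = 0+49 = 49 → [49, 0, 49, 57]
buf[-2] = buf[-1]-buf[2] = 57-49 = 8 → [49, 0, 8, 57]

[49, 0, 8, 57]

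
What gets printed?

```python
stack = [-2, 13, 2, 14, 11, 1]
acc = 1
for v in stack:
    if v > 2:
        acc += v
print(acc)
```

v=-2: not >2
v=13: >2, acc = 1+13 = 14
v=2: not >2
v=14: >2, acc = 14+14 = 28
v=11: >2, acc = 28+11 = 39
v=1: not >2

39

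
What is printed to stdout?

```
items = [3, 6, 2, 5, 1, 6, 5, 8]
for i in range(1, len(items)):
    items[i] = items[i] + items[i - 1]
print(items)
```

[3, 9, 11, 16, 17, 23, 28, 36]

i=1: items[1] = 6+3 = 9 → [3, 9, 2, 5, 1, 6, 5, 8]
i=2: items[2] = 2+9 = 11 → [3, 9, 11, 5, 1, 6, 5, 8]
i=3: items[3] = 5+11 = 16 → [3, 9, 11, 16, 1, 6, 5, 8]
i=4: items[4] = 1+16 = 17 → [3, 9, 11, 16, 17, 6, 5, 8]
i=5: items[5] = 6+17 = 23 → [3, 9, 11, 16, 17, 23, 5, 8]
i=6: items[6] = 5+23 = 28 → [3, 9, 11, 16, 17, 23, 28, 8]
i=7: items[7] = 8+28 = 36 → [3, 9, 11, 16, 17, 23, 28, 36]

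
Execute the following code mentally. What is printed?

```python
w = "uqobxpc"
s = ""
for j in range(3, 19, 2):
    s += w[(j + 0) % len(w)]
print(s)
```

j=3: add w[3]='b' → 'b'
j=5: add w[5]='p' → 'bp'
j=7: add w[0]='u' → 'bpu'
j=9: add w[2]='o' → 'bpuo'
j=11: add w[4]='x' → 'bpuox'
j=13: add w[6]='c' → 'bpuoxc'
j=15: add w[1]='q' → 'bpuoxcq'
j=17: add w[3]='b' → 'bpuoxcqb'

bpuoxcqb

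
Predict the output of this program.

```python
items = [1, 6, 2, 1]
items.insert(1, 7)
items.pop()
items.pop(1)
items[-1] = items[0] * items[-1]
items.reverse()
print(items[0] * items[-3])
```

4

insert 7 at 1 → [1, 7, 6, 2, 1]
pop() removes 1 → [1, 7, 6, 2]
pop(1) removes 7 → [1, 6, 2]
items[-1] = items[0]*items[-1] = 1*2 = 2 → [1, 6, 2]
reverse → [2, 6, 1]
items[0]*items[-3] = 2*2 = 4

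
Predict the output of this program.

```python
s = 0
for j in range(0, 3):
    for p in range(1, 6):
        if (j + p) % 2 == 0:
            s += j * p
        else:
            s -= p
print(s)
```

-3

j=0,p=1: odd sum, s = 0-1 = -1
j=0,p=2: even sum, s = (-1)+0 = -1
j=0,p=3: odd sum, s = (-1)-3 = -4
j=0,p=4: even sum, s = (-4)+0 = -4
j=0,p=5: odd sum, s = (-4)-5 = -9
j=1,p=1: even sum, s = (-9)+1 = -8
j=1,p=2: odd sum, s = (-8)-2 = -10
j=1,p=3: even sum, s = (-10)+3 = -7
j=1,p=4: odd sum, s = (-7)-4 = -11
j=1,p=5: even sum, s = (-11)+5 = -6
j=2,p=1: odd sum, s = (-6)-1 = -7
j=2,p=2: even sum, s = (-7)+4 = -3
j=2,p=3: odd sum, s = (-3)-3 = -6
j=2,p=4: even sum, s = (-6)+8 = 2
j=2,p=5: odd sum, s = 2-5 = -3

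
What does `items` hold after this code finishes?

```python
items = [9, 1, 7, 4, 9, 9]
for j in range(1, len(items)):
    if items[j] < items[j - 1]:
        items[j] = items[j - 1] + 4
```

j=1: 1<9, items[1] = 9+4 = 13 → [9, 13, 7, 4, 9, 9]
j=2: 7<13, items[2] = 13+4 = 17 → [9, 13, 17, 4, 9, 9]
j=3: 4<17, items[3] = 17+4 = 21 → [9, 13, 17, 21, 9, 9]
j=4: 9<21, items[4] = 21+4 = 25 → [9, 13, 17, 21, 25, 9]
j=5: 9<25, items[5] = 25+4 = 29 → [9, 13, 17, 21, 25, 29]

[9, 13, 17, 21, 25, 29]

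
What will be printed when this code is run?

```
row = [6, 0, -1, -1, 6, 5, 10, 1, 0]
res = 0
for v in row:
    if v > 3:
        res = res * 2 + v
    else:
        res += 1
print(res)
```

v=6: >3, res = 0*2+6 = 6
v=0: not >3, res = 6+1 = 7
v=-1: not >3, res = 7+1 = 8
v=-1: not >3, res = 8+1 = 9
v=6: >3, res = 9*2+6 = 24
v=5: >3, res = 24*2+5 = 53
v=10: >3, res = 53*2+10 = 116
v=1: not >3, res = 116+1 = 117
v=0: not >3, res = 117+1 = 118

118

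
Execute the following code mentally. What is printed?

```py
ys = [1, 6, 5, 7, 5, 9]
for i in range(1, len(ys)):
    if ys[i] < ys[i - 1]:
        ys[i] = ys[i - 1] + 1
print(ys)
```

i=1: 6>=1, unchanged → [1, 6, 5, 7, 5, 9]
i=2: 5<6, ys[2] = 6+1 = 7 → [1, 6, 7, 7, 5, 9]
i=3: 7>=7, unchanged → [1, 6, 7, 7, 5, 9]
i=4: 5<7, ys[4] = 7+1 = 8 → [1, 6, 7, 7, 8, 9]
i=5: 9>=8, unchanged → [1, 6, 7, 7, 8, 9]

[1, 6, 7, 7, 8, 9]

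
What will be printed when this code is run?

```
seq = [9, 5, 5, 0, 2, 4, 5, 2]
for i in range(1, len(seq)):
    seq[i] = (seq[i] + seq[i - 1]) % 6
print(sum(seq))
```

19

i=1: seq[1] = (5+9)%6 = 2 → [9, 2, 5, 0, 2, 4, 5, 2]
i=2: seq[2] = (5+2)%6 = 1 → [9, 2, 1, 0, 2, 4, 5, 2]
i=3: seq[3] = (0+1)%6 = 1 → [9, 2, 1, 1, 2, 4, 5, 2]
i=4: seq[4] = (2+1)%6 = 3 → [9, 2, 1, 1, 3, 4, 5, 2]
i=5: seq[5] = (4+3)%6 = 1 → [9, 2, 1, 1, 3, 1, 5, 2]
i=6: seq[6] = (5+1)%6 = 0 → [9, 2, 1, 1, 3, 1, 0, 2]
i=7: seq[7] = (2+0)%6 = 2 → [9, 2, 1, 1, 3, 1, 0, 2]
sum = 19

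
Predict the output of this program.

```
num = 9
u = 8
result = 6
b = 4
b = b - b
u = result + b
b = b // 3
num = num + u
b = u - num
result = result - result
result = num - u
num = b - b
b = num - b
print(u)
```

b = 4-4 = 0
u = 6+0 = 6
b = 0//3 = 0
num = 9+6 = 15
b = 6-15 = -9
result = 6-6 = 0
result = 15-6 = 9
num = (-9)-(-9) = 0
b = 0-(-9) = 9

6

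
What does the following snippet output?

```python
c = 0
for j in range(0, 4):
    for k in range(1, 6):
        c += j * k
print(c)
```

90

j=0,k=1: c = 0+0 = 0
j=0,k=2: c = 0+0 = 0
j=0,k=3: c = 0+0 = 0
j=0,k=4: c = 0+0 = 0
j=0,k=5: c = 0+0 = 0
j=1,k=1: c = 0+1 = 1
j=1,k=2: c = 1+2 = 3
j=1,k=3: c = 3+3 = 6
j=1,k=4: c = 6+4 = 10
j=1,k=5: c = 10+5 = 15
j=2,k=1: c = 15+2 = 17
j=2,k=2: c = 17+4 = 21
j=2,k=3: c = 21+6 = 27
j=2,k=4: c = 27+8 = 35
j=2,k=5: c = 35+10 = 45
j=3,k=1: c = 45+3 = 48
j=3,k=2: c = 48+6 = 54
j=3,k=3: c = 54+9 = 63
j=3,k=4: c = 63+12 = 75
j=3,k=5: c = 75+15 = 90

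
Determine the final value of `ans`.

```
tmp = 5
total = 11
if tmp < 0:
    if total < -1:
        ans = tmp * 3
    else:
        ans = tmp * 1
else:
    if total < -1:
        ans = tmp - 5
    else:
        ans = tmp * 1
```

5

tmp=5, total=11
tmp < 0 is False; total < -1 is False
→ ans = tmp * 1 = 5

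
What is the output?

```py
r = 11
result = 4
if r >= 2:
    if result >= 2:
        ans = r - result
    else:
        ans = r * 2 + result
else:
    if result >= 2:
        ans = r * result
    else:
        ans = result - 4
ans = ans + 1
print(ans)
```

r=11, result=4
r >= 2 is True; result >= 2 is True
→ ans = r - result = 7
ans = 7+1 = 8

8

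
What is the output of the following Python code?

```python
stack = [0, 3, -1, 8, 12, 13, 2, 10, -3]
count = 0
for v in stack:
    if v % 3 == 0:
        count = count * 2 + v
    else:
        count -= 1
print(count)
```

v=0: %3==0, count = 0*2+0 = 0
v=3: %3==0, count = 0*2+3 = 3
v=-1: not %3==0, count = 3-1 = 2
v=8: not %3==0, count = 2-1 = 1
v=12: %3==0, count = 1*2+12 = 14
v=13: not %3==0, count = 14-1 = 13
v=2: not %3==0, count = 13-1 = 12
v=10: not %3==0, count = 12-1 = 11
v=-3: %3==0, count = 11*2+(-3) = 19

19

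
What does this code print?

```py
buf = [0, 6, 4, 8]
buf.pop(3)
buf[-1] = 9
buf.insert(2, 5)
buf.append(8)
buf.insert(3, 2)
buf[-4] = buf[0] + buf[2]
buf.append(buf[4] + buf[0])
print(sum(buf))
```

pop(3) removes 8 → [0, 6, 4]
buf[-1] = 9 → [0, 6, 9]
insert 5 at 2 → [0, 6, 5, 9]
append 8 → [0, 6, 5, 9, 8]
insert 2 at 3 → [0, 6, 5, 2, 9, 8]
buf[-4] = buf[0]+buf[2] = 0+5 = 5 → [0, 6, 5, 2, 9, 8]
append buf[4]+buf[0] = 9+0 = 9 → [0, 6, 5, 2, 9, 8, 9]
sum = 39

39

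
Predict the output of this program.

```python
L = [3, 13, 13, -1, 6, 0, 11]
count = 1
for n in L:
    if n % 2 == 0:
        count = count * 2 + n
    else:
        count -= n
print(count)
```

-107

n=3: not even, count = 1-3 = -2
n=13: not even, count = (-2)-13 = -15
n=13: not even, count = (-15)-13 = -28
n=-1: not even, count = (-28)-(-1) = -27
n=6: even, count = (-27)*2+6 = -48
n=0: even, count = (-48)*2+0 = -96
n=11: not even, count = (-96)-11 = -107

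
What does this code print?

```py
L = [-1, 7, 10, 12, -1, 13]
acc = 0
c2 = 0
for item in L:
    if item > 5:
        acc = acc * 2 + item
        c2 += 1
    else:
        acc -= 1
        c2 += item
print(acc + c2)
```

117

item=-1: not >5, acc = 0-1 = -1; c2=-1
item=7: >5, acc = (-1)*2+7 = 5; c2=0
item=10: >5, acc = 5*2+10 = 20; c2=1
item=12: >5, acc = 20*2+12 = 52; c2=2
item=-1: not >5, acc = 52-1 = 51; c2=1
item=13: >5, acc = 51*2+13 = 115; c2=2
acc+c2 = 115+2 = 117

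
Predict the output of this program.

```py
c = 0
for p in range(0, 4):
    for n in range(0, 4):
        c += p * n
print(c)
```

p=0,n=0: c = 0+0 = 0
p=0,n=1: c = 0+0 = 0
p=0,n=2: c = 0+0 = 0
p=0,n=3: c = 0+0 = 0
p=1,n=0: c = 0+0 = 0
p=1,n=1: c = 0+1 = 1
p=1,n=2: c = 1+2 = 3
p=1,n=3: c = 3+3 = 6
p=2,n=0: c = 6+0 = 6
p=2,n=1: c = 6+2 = 8
p=2,n=2: c = 8+4 = 12
p=2,n=3: c = 12+6 = 18
p=3,n=0: c = 18+0 = 18
p=3,n=1: c = 18+3 = 21
p=3,n=2: c = 21+6 = 27
p=3,n=3: c = 27+9 = 36

36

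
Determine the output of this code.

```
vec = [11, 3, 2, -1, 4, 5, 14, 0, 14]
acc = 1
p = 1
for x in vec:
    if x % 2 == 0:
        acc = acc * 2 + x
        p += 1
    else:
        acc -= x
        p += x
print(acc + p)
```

x=11: not even, acc = 1-11 = -10; p=12
x=3: not even, acc = (-10)-3 = -13; p=15
x=2: even, acc = (-13)*2+2 = -24; p=16
x=-1: not even, acc = (-24)-(-1) = -23; p=15
x=4: even, acc = (-23)*2+4 = -42; p=16
x=5: not even, acc = (-42)-5 = -47; p=21
x=14: even, acc = (-47)*2+14 = -80; p=22
x=0: even, acc = (-80)*2+0 = -160; p=23
x=14: even, acc = (-160)*2+14 = -306; p=24
acc+p = (-306)+24 = -282

-282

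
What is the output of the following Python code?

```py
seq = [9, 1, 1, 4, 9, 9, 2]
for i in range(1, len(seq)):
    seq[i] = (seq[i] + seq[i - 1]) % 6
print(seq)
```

[9, 4, 5, 3, 0, 3, 5]

i=1: seq[1] = (1+9)%6 = 4 → [9, 4, 1, 4, 9, 9, 2]
i=2: seq[2] = (1+4)%6 = 5 → [9, 4, 5, 4, 9, 9, 2]
i=3: seq[3] = (4+5)%6 = 3 → [9, 4, 5, 3, 9, 9, 2]
i=4: seq[4] = (9+3)%6 = 0 → [9, 4, 5, 3, 0, 9, 2]
i=5: seq[5] = (9+0)%6 = 3 → [9, 4, 5, 3, 0, 3, 2]
i=6: seq[6] = (2+3)%6 = 5 → [9, 4, 5, 3, 0, 3, 5]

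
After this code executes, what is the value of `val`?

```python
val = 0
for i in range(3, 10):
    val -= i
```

i=3: val = 0-3 = -3
i=4: val = (-3)-4 = -7
i=5: val = (-7)-5 = -12
i=6: val = (-12)-6 = -18
i=7: val = (-18)-7 = -25
i=8: val = (-25)-8 = -33
i=9: val = (-33)-9 = -42

-42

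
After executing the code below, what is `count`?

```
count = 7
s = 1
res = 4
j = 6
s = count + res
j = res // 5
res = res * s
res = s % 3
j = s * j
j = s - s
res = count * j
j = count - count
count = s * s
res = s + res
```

121

s = 7+4 = 11
j = 4//5 = 0
res = 4*11 = 44
res = 11%3 = 2
j = 11*0 = 0
j = 11-11 = 0
res = 7*0 = 0
j = 7-7 = 0
count = 11*11 = 121
res = 11+0 = 11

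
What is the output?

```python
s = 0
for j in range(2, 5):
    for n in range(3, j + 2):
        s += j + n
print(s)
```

42

j=2,n=3: s = 0+5 = 5
j=3,n=3: s = 5+6 = 11
j=3,n=4: s = 11+7 = 18
j=4,n=3: s = 18+7 = 25
j=4,n=4: s = 25+8 = 33
j=4,n=5: s = 33+9 = 42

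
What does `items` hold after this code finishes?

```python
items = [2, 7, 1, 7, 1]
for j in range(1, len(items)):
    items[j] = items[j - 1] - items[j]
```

j=1: items[1] = 2-7 = -5 → [2, -5, 1, 7, 1]
j=2: items[2] = (-5)-1 = -6 → [2, -5, -6, 7, 1]
j=3: items[3] = (-6)-7 = -13 → [2, -5, -6, -13, 1]
j=4: items[4] = (-13)-1 = -14 → [2, -5, -6, -13, -14]

[2, -5, -6, -13, -14]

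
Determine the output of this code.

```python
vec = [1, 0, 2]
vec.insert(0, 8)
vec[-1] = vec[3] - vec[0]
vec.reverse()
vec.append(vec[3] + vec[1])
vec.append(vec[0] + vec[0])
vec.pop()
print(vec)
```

insert 8 at 0 → [8, 1, 0, 2]
vec[-1] = vec[3]-vec[0] = 2-8 = -6 → [8, 1, 0, -6]
reverse → [-6, 0, 1, 8]
append vec[3]+vec[1] = 8+0 = 8 → [-6, 0, 1, 8, 8]
append vec[0]+vec[0] = (-6)+(-6) = -12 → [-6, 0, 1, 8, 8, -12]
pop() removes -12 → [-6, 0, 1, 8, 8]

[-6, 0, 1, 8, 8]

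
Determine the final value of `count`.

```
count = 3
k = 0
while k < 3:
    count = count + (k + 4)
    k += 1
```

18

k=0: count = 3+4 = 7
k=1: count = 7+5 = 12
k=2: count = 12+6 = 18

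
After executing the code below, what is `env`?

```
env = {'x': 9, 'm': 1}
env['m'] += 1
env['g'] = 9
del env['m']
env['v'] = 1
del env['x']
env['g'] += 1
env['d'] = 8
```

env['m'] = 1+1 = 2 → {'x': 9, 'm': 2}
env['g'] = 9 → {'x': 9, 'm': 2, 'g': 9}
del 'm' → {'x': 9, 'g': 9}
env['v'] = 1 → {'x': 9, 'g': 9, 'v': 1}
del 'x' → {'g': 9, 'v': 1}
env['g'] = 9+1 = 10 → {'g': 10, 'v': 1}
env['d'] = 8 → {'g': 10, 'v': 1, 'd': 8}

{'g': 10, 'v': 1, 'd': 8}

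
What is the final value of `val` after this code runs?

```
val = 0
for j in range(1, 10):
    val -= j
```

j=1: val = 0-1 = -1
j=2: val = (-1)-2 = -3
j=3: val = (-3)-3 = -6
j=4: val = (-6)-4 = -10
j=5: val = (-10)-5 = -15
j=6: val = (-15)-6 = -21
j=7: val = (-21)-7 = -28
j=8: val = (-28)-8 = -36
j=9: val = (-36)-9 = -45

-45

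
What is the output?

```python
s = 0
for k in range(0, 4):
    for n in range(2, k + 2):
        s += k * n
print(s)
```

39

k=1,n=2: s = 0+2 = 2
k=2,n=2: s = 2+4 = 6
k=2,n=3: s = 6+6 = 12
k=3,n=2: s = 12+6 = 18
k=3,n=3: s = 18+9 = 27
k=3,n=4: s = 27+12 = 39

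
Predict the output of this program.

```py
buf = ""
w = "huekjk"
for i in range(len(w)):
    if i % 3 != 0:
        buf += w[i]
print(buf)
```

i=0: skip
i=1: add 'u' → 'u'
i=2: add 'e' → 'ue'
i=3: skip
i=4: add 'j' → 'uej'
i=5: add 'k' → 'uejk'

uejk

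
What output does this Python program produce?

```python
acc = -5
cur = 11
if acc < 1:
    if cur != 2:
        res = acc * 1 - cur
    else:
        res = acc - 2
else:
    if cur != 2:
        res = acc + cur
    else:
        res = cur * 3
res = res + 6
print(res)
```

acc=-5, cur=11
acc < 1 is True; cur != 2 is True
→ res = acc * 1 - cur = -16
res = (-16)+6 = -10

-10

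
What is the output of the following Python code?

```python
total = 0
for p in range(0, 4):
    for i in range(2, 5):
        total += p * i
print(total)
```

54

p=0,i=2: total = 0+0 = 0
p=0,i=3: total = 0+0 = 0
p=0,i=4: total = 0+0 = 0
p=1,i=2: total = 0+2 = 2
p=1,i=3: total = 2+3 = 5
p=1,i=4: total = 5+4 = 9
p=2,i=2: total = 9+4 = 13
p=2,i=3: total = 13+6 = 19
p=2,i=4: total = 19+8 = 27
p=3,i=2: total = 27+6 = 33
p=3,i=3: total = 33+9 = 42
p=3,i=4: total = 42+12 = 54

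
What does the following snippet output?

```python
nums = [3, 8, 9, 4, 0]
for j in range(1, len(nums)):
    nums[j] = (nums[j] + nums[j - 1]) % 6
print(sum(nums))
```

10

j=1: nums[1] = (8+3)%6 = 5 → [3, 5, 9, 4, 0]
j=2: nums[2] = (9+5)%6 = 2 → [3, 5, 2, 4, 0]
j=3: nums[3] = (4+2)%6 = 0 → [3, 5, 2, 0, 0]
j=4: nums[4] = (0+0)%6 = 0 → [3, 5, 2, 0, 0]
sum = 10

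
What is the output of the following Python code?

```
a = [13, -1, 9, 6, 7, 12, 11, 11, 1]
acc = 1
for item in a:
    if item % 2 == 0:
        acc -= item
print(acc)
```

item=13: not even
item=-1: not even
item=9: not even
item=6: even, acc = 1-6 = -5
item=7: not even
item=12: even, acc = (-5)-12 = -17
item=11: not even
item=11: not even
item=1: not even

-17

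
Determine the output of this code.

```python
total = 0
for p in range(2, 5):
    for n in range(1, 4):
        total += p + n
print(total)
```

45

p=2,n=1: total = 0+3 = 3
p=2,n=2: total = 3+4 = 7
p=2,n=3: total = 7+5 = 12
p=3,n=1: total = 12+4 = 16
p=3,n=2: total = 16+5 = 21
p=3,n=3: total = 21+6 = 27
p=4,n=1: total = 27+5 = 32
p=4,n=2: total = 32+6 = 38
p=4,n=3: total = 38+7 = 45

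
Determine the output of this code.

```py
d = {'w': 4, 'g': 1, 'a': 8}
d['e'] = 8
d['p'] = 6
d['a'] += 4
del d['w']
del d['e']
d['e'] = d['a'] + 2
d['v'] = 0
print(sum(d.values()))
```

33

d['e'] = 8 → {'w': 4, 'g': 1, 'a': 8, 'e': 8}
d['p'] = 6 → {'w': 4, 'g': 1, 'a': 8, 'e': 8, 'p': 6}
d['a'] = 8+4 = 12 → {'w': 4, 'g': 1, 'a': 12, 'e': 8, 'p': 6}
del 'w' → {'g': 1, 'a': 12, 'e': 8, 'p': 6}
del 'e' → {'g': 1, 'a': 12, 'p': 6}
d['e'] = d['a']+2 = 14 → {'g': 1, 'a': 12, 'p': 6, 'e': 14}
d['v'] = 0 → {'g': 1, 'a': 12, 'p': 6, 'e': 14, 'v': 0}
sum of values = 33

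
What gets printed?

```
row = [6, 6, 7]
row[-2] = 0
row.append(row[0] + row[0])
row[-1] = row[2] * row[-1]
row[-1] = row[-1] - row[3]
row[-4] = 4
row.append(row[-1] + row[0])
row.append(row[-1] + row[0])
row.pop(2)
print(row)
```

[4, 0, 0, 4, 8]

row[-2] = 0 → [6, 0, 7]
append row[0]+row[0] = 6+6 = 12 → [6, 0, 7, 12]
row[-1] = row[2]*row[-1] = 7*12 = 84 → [6, 0, 7, 84]
row[-1] = row[-1]-row[3] = 84-84 = 0 → [6, 0, 7, 0]
row[-4] = 4 → [4, 0, 7, 0]
append row[-1]+row[0] = 0+4 = 4 → [4, 0, 7, 0, 4]
append row[-1]+row[0] = 4+4 = 8 → [4, 0, 7, 0, 4, 8]
pop(2) removes 7 → [4, 0, 0, 4, 8]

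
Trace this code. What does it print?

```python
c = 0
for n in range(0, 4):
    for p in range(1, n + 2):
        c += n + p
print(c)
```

n=0,p=1: c = 0+1 = 1
n=1,p=1: c = 1+2 = 3
n=1,p=2: c = 3+3 = 6
n=2,p=1: c = 6+3 = 9
n=2,p=2: c = 9+4 = 13
n=2,p=3: c = 13+5 = 18
n=3,p=1: c = 18+4 = 22
n=3,p=2: c = 22+5 = 27
n=3,p=3: c = 27+6 = 33
n=3,p=4: c = 33+7 = 40

40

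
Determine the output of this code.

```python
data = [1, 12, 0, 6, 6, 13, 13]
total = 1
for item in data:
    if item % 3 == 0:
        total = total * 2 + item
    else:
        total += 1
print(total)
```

item=1: not %3==0, total = 1+1 = 2
item=12: %3==0, total = 2*2+12 = 16
item=0: %3==0, total = 16*2+0 = 32
item=6: %3==0, total = 32*2+6 = 70
item=6: %3==0, total = 70*2+6 = 146
item=13: not %3==0, total = 146+1 = 147
item=13: not %3==0, total = 147+1 = 148

148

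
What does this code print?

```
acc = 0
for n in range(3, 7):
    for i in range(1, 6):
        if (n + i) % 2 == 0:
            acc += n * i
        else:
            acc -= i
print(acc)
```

n=3,i=1: even sum, acc = 0+3 = 3
n=3,i=2: odd sum, acc = 3-2 = 1
n=3,i=3: even sum, acc = 1+9 = 10
n=3,i=4: odd sum, acc = 10-4 = 6
n=3,i=5: even sum, acc = 6+15 = 21
n=4,i=1: odd sum, acc = 21-1 = 20
n=4,i=2: even sum, acc = 20+8 = 28
n=4,i=3: odd sum, acc = 28-3 = 25
n=4,i=4: even sum, acc = 25+16 = 41
n=4,i=5: odd sum, acc = 41-5 = 36
n=5,i=1: even sum, acc = 36+5 = 41
n=5,i=2: odd sum, acc = 41-2 = 39
n=5,i=3: even sum, acc = 39+15 = 54
n=5,i=4: odd sum, acc = 54-4 = 50
n=5,i=5: even sum, acc = 50+25 = 75
n=6,i=1: odd sum, acc = 75-1 = 74
n=6,i=2: even sum, acc = 74+12 = 86
n=6,i=3: odd sum, acc = 86-3 = 83
n=6,i=4: even sum, acc = 83+24 = 107
n=6,i=5: odd sum, acc = 107-5 = 102

102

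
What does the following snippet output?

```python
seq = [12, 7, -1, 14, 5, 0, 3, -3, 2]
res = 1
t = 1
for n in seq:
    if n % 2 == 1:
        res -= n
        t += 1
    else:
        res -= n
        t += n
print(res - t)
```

-72

n=12: not odd, res = 1-12 = -11; t=13
n=7: odd, res = (-11)-7 = -18; t=14
n=-1: odd, res = (-18)-(-1) = -17; t=15
n=14: not odd, res = (-17)-14 = -31; t=29
n=5: odd, res = (-31)-5 = -36; t=30
n=0: not odd, res = (-36)-0 = -36; t=30
n=3: odd, res = (-36)-3 = -39; t=31
n=-3: odd, res = (-39)-(-3) = -36; t=32
n=2: not odd, res = (-36)-2 = -38; t=34
res-t = (-38)-34 = -72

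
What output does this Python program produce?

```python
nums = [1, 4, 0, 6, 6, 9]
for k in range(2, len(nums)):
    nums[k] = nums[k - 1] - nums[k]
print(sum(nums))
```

k=2: nums[2] = 4-0 = 4 → [1, 4, 4, 6, 6, 9]
k=3: nums[3] = 4-6 = -2 → [1, 4, 4, -2, 6, 9]
k=4: nums[4] = (-2)-6 = -8 → [1, 4, 4, -2, -8, 9]
k=5: nums[5] = (-8)-9 = -17 → [1, 4, 4, -2, -8, -17]
sum = -18

-18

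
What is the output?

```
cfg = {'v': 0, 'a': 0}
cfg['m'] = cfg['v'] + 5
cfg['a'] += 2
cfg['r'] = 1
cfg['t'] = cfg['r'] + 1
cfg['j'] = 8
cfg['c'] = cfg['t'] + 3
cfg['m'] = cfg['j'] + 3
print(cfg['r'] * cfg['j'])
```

8

cfg['m'] = cfg['v']+5 = 5 → {'v': 0, 'a': 0, 'm': 5}
cfg['a'] = 0+2 = 2 → {'v': 0, 'a': 2, 'm': 5}
cfg['r'] = 1 → {'v': 0, 'a': 2, 'm': 5, 'r': 1}
cfg['t'] = cfg['r']+1 = 2 → {'v': 0, 'a': 2, 'm': 5, 'r': 1, 't': 2}
cfg['j'] = 8 → {'v': 0, 'a': 2, 'm': 5, 'r': 1, 't': 2, 'j': 8}
cfg['c'] = cfg['t']+3 = 5 → {'v': 0, 'a': 2, 'm': 5, 'r': 1, 't': 2, 'j': 8, 'c': 5}
cfg['m'] = cfg['j']+3 = 11 → {'v': 0, 'a': 2, 'm': 11, 'r': 1, 't': 2, 'j': 8, 'c': 5}
cfg['r']*cfg['j'] = 1*8 = 8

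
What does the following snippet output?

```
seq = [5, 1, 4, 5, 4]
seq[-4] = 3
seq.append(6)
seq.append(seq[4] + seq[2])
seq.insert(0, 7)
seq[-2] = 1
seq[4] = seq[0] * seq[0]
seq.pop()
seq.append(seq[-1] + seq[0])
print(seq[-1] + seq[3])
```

12

seq[-4] = 3 → [5, 3, 4, 5, 4]
append 6 → [5, 3, 4, 5, 4, 6]
append seq[4]+seq[2] = 4+4 = 8 → [5, 3, 4, 5, 4, 6, 8]
insert 7 at 0 → [7, 5, 3, 4, 5, 4, 6, 8]
seq[-2] = 1 → [7, 5, 3, 4, 5, 4, 1, 8]
seq[4] = seq[0]*seq[0] = 7*7 = 49 → [7, 5, 3, 4, 49, 4, 1, 8]
pop() removes 8 → [7, 5, 3, 4, 49, 4, 1]
append seq[-1]+seq[0] = 1+7 = 8 → [7, 5, 3, 4, 49, 4, 1, 8]
seq[-1]+seq[3] = 8+4 = 12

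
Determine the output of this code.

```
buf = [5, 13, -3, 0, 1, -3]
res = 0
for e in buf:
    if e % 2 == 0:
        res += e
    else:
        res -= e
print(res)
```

-13

e=5: not even, res = 0-5 = -5
e=13: not even, res = (-5)-13 = -18
e=-3: not even, res = (-18)-(-3) = -15
e=0: even, res = (-15)+0 = -15
e=1: not even, res = (-15)-1 = -16
e=-3: not even, res = (-16)-(-3) = -13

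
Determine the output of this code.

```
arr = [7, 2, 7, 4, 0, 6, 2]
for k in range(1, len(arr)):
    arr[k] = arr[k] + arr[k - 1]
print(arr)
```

k=1: arr[1] = 2+7 = 9 → [7, 9, 7, 4, 0, 6, 2]
k=2: arr[2] = 7+9 = 16 → [7, 9, 16, 4, 0, 6, 2]
k=3: arr[3] = 4+16 = 20 → [7, 9, 16, 20, 0, 6, 2]
k=4: arr[4] = 0+20 = 20 → [7, 9, 16, 20, 20, 6, 2]
k=5: arr[5] = 6+20 = 26 → [7, 9, 16, 20, 20, 26, 2]
k=6: arr[6] = 2+26 = 28 → [7, 9, 16, 20, 20, 26, 28]

[7, 9, 16, 20, 20, 26, 28]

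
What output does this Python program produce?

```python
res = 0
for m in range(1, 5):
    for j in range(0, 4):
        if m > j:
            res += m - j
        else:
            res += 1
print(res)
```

m=1,j=0: 1>0, res = 0+1 = 1
m=1,j=1: not 1>1, res = 1+1 = 2
m=1,j=2: not 1>2, res = 2+1 = 3
m=1,j=3: not 1>3, res = 3+1 = 4
m=2,j=0: 2>0, res = 4+2 = 6
m=2,j=1: 2>1, res = 6+1 = 7
m=2,j=2: not 2>2, res = 7+1 = 8
m=2,j=3: not 2>3, res = 8+1 = 9
m=3,j=0: 3>0, res = 9+3 = 12
m=3,j=1: 3>1, res = 12+2 = 14
m=3,j=2: 3>2, res = 14+1 = 15
m=3,j=3: not 3>3, res = 15+1 = 16
m=4,j=0: 4>0, res = 16+4 = 20
m=4,j=1: 4>1, res = 20+3 = 23
m=4,j=2: 4>2, res = 23+2 = 25
m=4,j=3: 4>3, res = 25+1 = 26

26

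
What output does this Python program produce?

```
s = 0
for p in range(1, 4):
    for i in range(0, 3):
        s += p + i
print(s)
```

p=1,i=0: s = 0+1 = 1
p=1,i=1: s = 1+2 = 3
p=1,i=2: s = 3+3 = 6
p=2,i=0: s = 6+2 = 8
p=2,i=1: s = 8+3 = 11
p=2,i=2: s = 11+4 = 15
p=3,i=0: s = 15+3 = 18
p=3,i=1: s = 18+4 = 22
p=3,i=2: s = 22+5 = 27

27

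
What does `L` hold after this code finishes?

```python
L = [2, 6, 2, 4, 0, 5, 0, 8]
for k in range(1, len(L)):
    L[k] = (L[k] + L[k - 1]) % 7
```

k=1: L[1] = (6+2)%7 = 1 → [2, 1, 2, 4, 0, 5, 0, 8]
k=2: L[2] = (2+1)%7 = 3 → [2, 1, 3, 4, 0, 5, 0, 8]
k=3: L[3] = (4+3)%7 = 0 → [2, 1, 3, 0, 0, 5, 0, 8]
k=4: L[4] = (0+0)%7 = 0 → [2, 1, 3, 0, 0, 5, 0, 8]
k=5: L[5] = (5+0)%7 = 5 → [2, 1, 3, 0, 0, 5, 0, 8]
k=6: L[6] = (0+5)%7 = 5 → [2, 1, 3, 0, 0, 5, 5, 8]
k=7: L[7] = (8+5)%7 = 6 → [2, 1, 3, 0, 0, 5, 5, 6]

[2, 1, 3, 0, 0, 5, 5, 6]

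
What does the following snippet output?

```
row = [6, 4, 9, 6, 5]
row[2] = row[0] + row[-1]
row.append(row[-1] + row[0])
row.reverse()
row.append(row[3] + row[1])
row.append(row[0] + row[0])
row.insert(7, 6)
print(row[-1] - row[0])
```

row[2] = row[0]+row[-1] = 6+5 = 11 → [6, 4, 11, 6, 5]
append row[-1]+row[0] = 5+6 = 11 → [6, 4, 11, 6, 5, 11]
reverse → [11, 5, 6, 11, 4, 6]
append row[3]+row[1] = 11+5 = 16 → [11, 5, 6, 11, 4, 6, 16]
append row[0]+row[0] = 11+11 = 22 → [11, 5, 6, 11, 4, 6, 16, 22]
insert 6 at 7 → [11, 5, 6, 11, 4, 6, 16, 6, 22]
row[-1]-row[0] = 22-11 = 11

11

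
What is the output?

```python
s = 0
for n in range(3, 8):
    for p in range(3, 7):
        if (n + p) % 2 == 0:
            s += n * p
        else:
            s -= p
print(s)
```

174

n=3,p=3: even sum, s = 0+9 = 9
n=3,p=4: odd sum, s = 9-4 = 5
n=3,p=5: even sum, s = 5+15 = 20
n=3,p=6: odd sum, s = 20-6 = 14
n=4,p=3: odd sum, s = 14-3 = 11
n=4,p=4: even sum, s = 11+16 = 27
n=4,p=5: odd sum, s = 27-5 = 22
n=4,p=6: even sum, s = 22+24 = 46
n=5,p=3: even sum, s = 46+15 = 61
n=5,p=4: odd sum, s = 61-4 = 57
n=5,p=5: even sum, s = 57+25 = 82
n=5,p=6: odd sum, s = 82-6 = 76
n=6,p=3: odd sum, s = 76-3 = 73
n=6,p=4: even sum, s = 73+24 = 97
n=6,p=5: odd sum, s = 97-5 = 92
n=6,p=6: even sum, s = 92+36 = 128
n=7,p=3: even sum, s = 128+21 = 149
n=7,p=4: odd sum, s = 149-4 = 145
n=7,p=5: even sum, s = 145+35 = 180
n=7,p=6: odd sum, s = 180-6 = 174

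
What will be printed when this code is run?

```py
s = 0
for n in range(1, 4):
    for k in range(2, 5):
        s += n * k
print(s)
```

n=1,k=2: s = 0+2 = 2
n=1,k=3: s = 2+3 = 5
n=1,k=4: s = 5+4 = 9
n=2,k=2: s = 9+4 = 13
n=2,k=3: s = 13+6 = 19
n=2,k=4: s = 19+8 = 27
n=3,k=2: s = 27+6 = 33
n=3,k=3: s = 33+9 = 42
n=3,k=4: s = 42+12 = 54

54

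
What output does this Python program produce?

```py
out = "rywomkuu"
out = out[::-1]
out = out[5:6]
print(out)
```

w

reverse → 'uukmowyr'
slice [5:6] → 'w'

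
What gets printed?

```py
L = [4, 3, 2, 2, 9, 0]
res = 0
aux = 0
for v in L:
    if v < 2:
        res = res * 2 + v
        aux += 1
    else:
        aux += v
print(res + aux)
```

v=4: not <2; aux=4
v=3: not <2; aux=7
v=2: not <2; aux=9
v=2: not <2; aux=11
v=9: not <2; aux=20
v=0: <2, res = 0*2+0 = 0; aux=21
res+aux = 0+21 = 21

21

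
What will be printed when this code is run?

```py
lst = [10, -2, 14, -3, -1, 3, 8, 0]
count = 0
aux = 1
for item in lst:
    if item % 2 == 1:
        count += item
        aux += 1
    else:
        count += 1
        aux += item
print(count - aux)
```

-30

item=10: not odd, count = 0+1 = 1; aux=11
item=-2: not odd, count = 1+1 = 2; aux=9
item=14: not odd, count = 2+1 = 3; aux=23
item=-3: odd, count = 3+(-3) = 0; aux=24
item=-1: odd, count = 0+(-1) = -1; aux=25
item=3: odd, count = (-1)+3 = 2; aux=26
item=8: not odd, count = 2+1 = 3; aux=34
item=0: not odd, count = 3+1 = 4; aux=34
count-aux = 4-34 = -30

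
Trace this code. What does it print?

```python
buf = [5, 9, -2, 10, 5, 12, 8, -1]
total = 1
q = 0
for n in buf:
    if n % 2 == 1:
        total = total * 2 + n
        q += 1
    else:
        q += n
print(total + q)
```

n=5: odd, total = 1*2+5 = 7; q=1
n=9: odd, total = 7*2+9 = 23; q=2
n=-2: not odd; q=0
n=10: not odd; q=10
n=5: odd, total = 23*2+5 = 51; q=11
n=12: not odd; q=23
n=8: not odd; q=31
n=-1: odd, total = 51*2+(-1) = 101; q=32
total+q = 101+32 = 133

133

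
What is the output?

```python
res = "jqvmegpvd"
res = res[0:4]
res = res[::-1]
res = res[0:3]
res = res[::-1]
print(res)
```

slice [0:4] → 'jqvm'
reverse → 'mvqj'
slice [0:3] → 'mvq'
reverse → 'qvm'

qvm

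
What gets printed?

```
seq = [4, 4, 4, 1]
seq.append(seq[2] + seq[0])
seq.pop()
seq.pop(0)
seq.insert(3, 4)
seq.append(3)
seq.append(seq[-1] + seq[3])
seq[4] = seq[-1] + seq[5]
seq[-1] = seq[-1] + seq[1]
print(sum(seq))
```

append seq[2]+seq[0] = 4+4 = 8 → [4, 4, 4, 1, 8]
pop() removes 8 → [4, 4, 4, 1]
pop(0) removes 4 → [4, 4, 1]
insert 4 at 3 → [4, 4, 1, 4]
append 3 → [4, 4, 1, 4, 3]
append seq[-1]+seq[3] = 3+4 = 7 → [4, 4, 1, 4, 3, 7]
seq[4] = seq[-1]+seq[5] = 7+7 = 14 → [4, 4, 1, 4, 14, 7]
seq[-1] = seq[-1]+seq[1] = 7+4 = 11 → [4, 4, 1, 4, 14, 11]
sum = 38

38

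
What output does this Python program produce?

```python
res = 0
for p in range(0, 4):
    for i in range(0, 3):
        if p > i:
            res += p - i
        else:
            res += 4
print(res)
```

p=0,i=0: not 0>0, res = 0+4 = 4
p=0,i=1: not 0>1, res = 4+4 = 8
p=0,i=2: not 0>2, res = 8+4 = 12
p=1,i=0: 1>0, res = 12+1 = 13
p=1,i=1: not 1>1, res = 13+4 = 17
p=1,i=2: not 1>2, res = 17+4 = 21
p=2,i=0: 2>0, res = 21+2 = 23
p=2,i=1: 2>1, res = 23+1 = 24
p=2,i=2: not 2>2, res = 24+4 = 28
p=3,i=0: 3>0, res = 28+3 = 31
p=3,i=1: 3>1, res = 31+2 = 33
p=3,i=2: 3>2, res = 33+1 = 34

34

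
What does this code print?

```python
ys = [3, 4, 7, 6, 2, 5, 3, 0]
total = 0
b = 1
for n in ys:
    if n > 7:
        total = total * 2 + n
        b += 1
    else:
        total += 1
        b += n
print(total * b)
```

248

n=3: not >7, total = 0+1 = 1; b=4
n=4: not >7, total = 1+1 = 2; b=8
n=7: not >7, total = 2+1 = 3; b=15
n=6: not >7, total = 3+1 = 4; b=21
n=2: not >7, total = 4+1 = 5; b=23
n=5: not >7, total = 5+1 = 6; b=28
n=3: not >7, total = 6+1 = 7; b=31
n=0: not >7, total = 7+1 = 8; b=31
total*b = 8*31 = 248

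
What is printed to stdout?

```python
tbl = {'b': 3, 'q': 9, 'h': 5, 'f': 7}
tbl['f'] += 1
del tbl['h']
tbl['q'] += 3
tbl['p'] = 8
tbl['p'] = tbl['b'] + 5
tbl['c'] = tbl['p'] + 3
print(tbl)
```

{'b': 3, 'q': 12, 'f': 8, 'p': 8, 'c': 11}

tbl['f'] = 7+1 = 8 → {'b': 3, 'q': 9, 'h': 5, 'f': 8}
del 'h' → {'b': 3, 'q': 9, 'f': 8}
tbl['q'] = 9+3 = 12 → {'b': 3, 'q': 12, 'f': 8}
tbl['p'] = 8 → {'b': 3, 'q': 12, 'f': 8, 'p': 8}
tbl['p'] = tbl['b']+5 = 8 → {'b': 3, 'q': 12, 'f': 8, 'p': 8}
tbl['c'] = tbl['p']+3 = 11 → {'b': 3, 'q': 12, 'f': 8, 'p': 8, 'c': 11}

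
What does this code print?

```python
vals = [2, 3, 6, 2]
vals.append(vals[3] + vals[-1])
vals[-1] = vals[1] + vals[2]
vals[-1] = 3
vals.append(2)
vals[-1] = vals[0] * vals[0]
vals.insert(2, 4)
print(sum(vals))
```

append vals[3]+vals[-1] = 2+2 = 4 → [2, 3, 6, 2, 4]
vals[-1] = vals[1]+vals[2] = 3+6 = 9 → [2, 3, 6, 2, 9]
vals[-1] = 3 → [2, 3, 6, 2, 3]
append 2 → [2, 3, 6, 2, 3, 2]
vals[-1] = vals[0]*vals[0] = 2*2 = 4 → [2, 3, 6, 2, 3, 4]
insert 4 at 2 → [2, 3, 4, 6, 2, 3, 4]
sum = 24

24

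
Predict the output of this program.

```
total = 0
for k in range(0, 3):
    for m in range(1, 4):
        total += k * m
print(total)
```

k=0,m=1: total = 0+0 = 0
k=0,m=2: total = 0+0 = 0
k=0,m=3: total = 0+0 = 0
k=1,m=1: total = 0+1 = 1
k=1,m=2: total = 1+2 = 3
k=1,m=3: total = 3+3 = 6
k=2,m=1: total = 6+2 = 8
k=2,m=2: total = 8+4 = 12
k=2,m=3: total = 12+6 = 18

18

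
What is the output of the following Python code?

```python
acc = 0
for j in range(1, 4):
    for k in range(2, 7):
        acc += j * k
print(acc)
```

j=1,k=2: acc = 0+2 = 2
j=1,k=3: acc = 2+3 = 5
j=1,k=4: acc = 5+4 = 9
j=1,k=5: acc = 9+5 = 14
j=1,k=6: acc = 14+6 = 20
j=2,k=2: acc = 20+4 = 24
j=2,k=3: acc = 24+6 = 30
j=2,k=4: acc = 30+8 = 38
j=2,k=5: acc = 38+10 = 48
j=2,k=6: acc = 48+12 = 60
j=3,k=2: acc = 60+6 = 66
j=3,k=3: acc = 66+9 = 75
j=3,k=4: acc = 75+12 = 87
j=3,k=5: acc = 87+15 = 102
j=3,k=6: acc = 102+18 = 120

120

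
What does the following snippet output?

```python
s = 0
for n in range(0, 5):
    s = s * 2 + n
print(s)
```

n=0: s = 0*2+0 = 0
n=1: s = 0*2+1 = 1
n=2: s = 1*2+2 = 4
n=3: s = 4*2+3 = 11
n=4: s = 11*2+4 = 26

26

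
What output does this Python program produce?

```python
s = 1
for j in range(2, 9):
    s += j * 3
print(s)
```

j=2: s = 1+2*3 = 7
j=3: s = 7+3*3 = 16
j=4: s = 16+4*3 = 28
j=5: s = 28+5*3 = 43
j=6: s = 43+6*3 = 61
j=7: s = 61+7*3 = 82
j=8: s = 82+8*3 = 106

106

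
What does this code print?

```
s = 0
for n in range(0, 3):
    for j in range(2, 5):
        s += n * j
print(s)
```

n=0,j=2: s = 0+0 = 0
n=0,j=3: s = 0+0 = 0
n=0,j=4: s = 0+0 = 0
n=1,j=2: s = 0+2 = 2
n=1,j=3: s = 2+3 = 5
n=1,j=4: s = 5+4 = 9
n=2,j=2: s = 9+4 = 13
n=2,j=3: s = 13+6 = 19
n=2,j=4: s = 19+8 = 27

27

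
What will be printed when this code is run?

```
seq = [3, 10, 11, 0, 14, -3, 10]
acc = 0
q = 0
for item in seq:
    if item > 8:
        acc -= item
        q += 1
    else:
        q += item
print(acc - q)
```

item=3: not >8; q=3
item=10: >8, acc = 0-10 = -10; q=4
item=11: >8, acc = (-10)-11 = -21; q=5
item=0: not >8; q=5
item=14: >8, acc = (-21)-14 = -35; q=6
item=-3: not >8; q=3
item=10: >8, acc = (-35)-10 = -45; q=4
acc-q = (-45)-4 = -49

-49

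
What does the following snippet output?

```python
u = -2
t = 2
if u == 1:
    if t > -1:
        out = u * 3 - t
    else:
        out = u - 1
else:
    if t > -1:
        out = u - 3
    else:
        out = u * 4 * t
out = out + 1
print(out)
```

u=-2, t=2
u == 1 is False; t > -1 is True
→ out = u - 3 = -5
out = (-5)+1 = -4

-4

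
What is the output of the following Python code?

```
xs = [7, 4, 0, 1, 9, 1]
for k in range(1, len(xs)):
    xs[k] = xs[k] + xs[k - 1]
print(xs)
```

[7, 11, 11, 12, 21, 22]

k=1: xs[1] = 4+7 = 11 → [7, 11, 0, 1, 9, 1]
k=2: xs[2] = 0+11 = 11 → [7, 11, 11, 1, 9, 1]
k=3: xs[3] = 1+11 = 12 → [7, 11, 11, 12, 9, 1]
k=4: xs[4] = 9+12 = 21 → [7, 11, 11, 12, 21, 1]
k=5: xs[5] = 1+21 = 22 → [7, 11, 11, 12, 21, 22]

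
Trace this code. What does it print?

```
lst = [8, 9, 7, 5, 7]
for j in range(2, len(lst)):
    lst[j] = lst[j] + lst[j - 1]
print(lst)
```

[8, 9, 16, 21, 28]

j=2: lst[2] = 7+9 = 16 → [8, 9, 16, 5, 7]
j=3: lst[3] = 5+16 = 21 → [8, 9, 16, 21, 7]
j=4: lst[4] = 7+21 = 28 → [8, 9, 16, 21, 28]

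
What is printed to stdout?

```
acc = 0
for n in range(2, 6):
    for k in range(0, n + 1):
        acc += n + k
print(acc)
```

102

n=2,k=0: acc = 0+2 = 2
n=2,k=1: acc = 2+3 = 5
n=2,k=2: acc = 5+4 = 9
n=3,k=0: acc = 9+3 = 12
n=3,k=1: acc = 12+4 = 16
n=3,k=2: acc = 16+5 = 21
n=3,k=3: acc = 21+6 = 27
n=4,k=0: acc = 27+4 = 31
n=4,k=1: acc = 31+5 = 36
n=4,k=2: acc = 36+6 = 42
n=4,k=3: acc = 42+7 = 49
n=4,k=4: acc = 49+8 = 57
n=5,k=0: acc = 57+5 = 62
n=5,k=1: acc = 62+6 = 68
n=5,k=2: acc = 68+7 = 75
n=5,k=3: acc = 75+8 = 83
n=5,k=4: acc = 83+9 = 92
n=5,k=5: acc = 92+10 = 102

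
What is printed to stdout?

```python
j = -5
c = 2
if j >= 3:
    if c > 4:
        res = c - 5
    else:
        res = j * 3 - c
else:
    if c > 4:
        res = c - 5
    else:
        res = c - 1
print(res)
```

j=-5, c=2
j >= 3 is False; c > 4 is False
→ res = c - 1 = 1

1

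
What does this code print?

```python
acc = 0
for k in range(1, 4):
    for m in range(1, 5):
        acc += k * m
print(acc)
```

k=1,m=1: acc = 0+1 = 1
k=1,m=2: acc = 1+2 = 3
k=1,m=3: acc = 3+3 = 6
k=1,m=4: acc = 6+4 = 10
k=2,m=1: acc = 10+2 = 12
k=2,m=2: acc = 12+4 = 16
k=2,m=3: acc = 16+6 = 22
k=2,m=4: acc = 22+8 = 30
k=3,m=1: acc = 30+3 = 33
k=3,m=2: acc = 33+6 = 39
k=3,m=3: acc = 39+9 = 48
k=3,m=4: acc = 48+12 = 60

60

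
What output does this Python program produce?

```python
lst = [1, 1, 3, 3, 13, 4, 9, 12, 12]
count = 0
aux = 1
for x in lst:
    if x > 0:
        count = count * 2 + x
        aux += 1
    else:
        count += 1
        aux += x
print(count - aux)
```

974

x=1: >0, count = 0*2+1 = 1; aux=2
x=1: >0, count = 1*2+1 = 3; aux=3
x=3: >0, count = 3*2+3 = 9; aux=4
x=3: >0, count = 9*2+3 = 21; aux=5
x=13: >0, count = 21*2+13 = 55; aux=6
x=4: >0, count = 55*2+4 = 114; aux=7
x=9: >0, count = 114*2+9 = 237; aux=8
x=12: >0, count = 237*2+12 = 486; aux=9
x=12: >0, count = 486*2+12 = 984; aux=10
count-aux = 984-10 = 974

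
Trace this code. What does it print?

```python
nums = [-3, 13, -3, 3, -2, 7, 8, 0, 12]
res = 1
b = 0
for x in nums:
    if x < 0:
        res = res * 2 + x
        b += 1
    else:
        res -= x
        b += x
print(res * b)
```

-4462

x=-3: <0, res = 1*2+(-3) = -1; b=1
x=13: not <0, res = (-1)-13 = -14; b=14
x=-3: <0, res = (-14)*2+(-3) = -31; b=15
x=3: not <0, res = (-31)-3 = -34; b=18
x=-2: <0, res = (-34)*2+(-2) = -70; b=19
x=7: not <0, res = (-70)-7 = -77; b=26
x=8: not <0, res = (-77)-8 = -85; b=34
x=0: not <0, res = (-85)-0 = -85; b=34
x=12: not <0, res = (-85)-12 = -97; b=46
res*b = (-97)*46 = -4462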